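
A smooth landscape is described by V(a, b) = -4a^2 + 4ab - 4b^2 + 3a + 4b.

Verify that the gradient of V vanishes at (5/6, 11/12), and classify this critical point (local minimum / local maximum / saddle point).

∇V = (-8a + 4b + 3, 4a - 8b + 4); substituting (5/6, 11/12) gives ∇V = (0, 0), so (5/6, 11/12) is indeed a critical point.
The Hessian of V is constant: H = [[-8, 4], [4, -8]].
det(H) = (-8)·(-8) − 4² = 48.
det(H) > 0 and tr(H) = -16 < 0, so H is negative definite and the point is a local maximum.

local maximum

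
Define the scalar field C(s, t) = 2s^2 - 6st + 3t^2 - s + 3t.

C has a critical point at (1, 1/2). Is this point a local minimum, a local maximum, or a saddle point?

saddle point

The Hessian of C is constant: H = [[4, -6], [-6, 6]].
det(H) = 4·6 − (-6)² = -12.
Since det(H) < 0, H is indefinite and the critical point is a saddle point.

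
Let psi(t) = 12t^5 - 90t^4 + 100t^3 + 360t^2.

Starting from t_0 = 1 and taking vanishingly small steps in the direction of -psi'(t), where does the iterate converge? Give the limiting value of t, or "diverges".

0

psi'(t) = 60t(t - 4)(t - 3)(t + 1), so psi'(1) = 720.
Gradient descent moves in the -psi' direction, i.e. t is decreasing.
The nearest critical point in that direction is t = 0, where psi'' = 720 > 0 (a local minimum). The iterate converges there.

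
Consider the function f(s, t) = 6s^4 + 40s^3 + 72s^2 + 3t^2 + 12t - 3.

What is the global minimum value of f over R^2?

-15

f(s,t) separates as P(s) + Q(t) − 3, so its minimum is min P + min Q − 3.
P'(s) = 24s(s + 2)(s + 3) vanishes at s ∈ {-3, -2, 0}; Q'(t) = 6(t + 2) vanishes at t ∈ {-2}.
Local minima of P (where P''>0): P(-3)=54, P(0)=0. Local minima of Q: Q(-2)=-12.
So the global minimum of f is P(0) + Q(-2) − 3 = 0 − 12 − 3 = -15, attained at (0, -2).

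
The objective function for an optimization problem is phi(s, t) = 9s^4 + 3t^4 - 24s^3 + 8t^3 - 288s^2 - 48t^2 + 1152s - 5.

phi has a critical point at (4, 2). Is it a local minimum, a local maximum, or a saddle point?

local minimum

The mixed partial ∂²phi/∂s∂t is 0, so the Hessian at any point is diag(phi_ss, phi_tt) = diag(36(3s^2 - 4s - 16), 12(3t^2 + 4t - 8)).
At (4, 2): H = diag(576, 144).
Both eigenvalues are positive, so H is positive definite: a local minimum.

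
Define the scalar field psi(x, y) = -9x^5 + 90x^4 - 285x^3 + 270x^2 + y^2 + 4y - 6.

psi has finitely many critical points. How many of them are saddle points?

2

psi separates as a function of x plus a function of y, so ∇psi=0 decouples.
∂psi/∂x = -45x(x - 4)(x - 3)(x - 1) = 0 at x ∈ {0, 1, 3, 4}; ∂psi/∂y = 2(y + 2) = 0 at y ∈ {-2}.
The Hessian is diagonal: diag(psi_xx, psi_yy). Second derivatives: psi_xx(0)=540, psi_xx(1)=-270, psi_xx(3)=270, psi_xx(4)=-540; psi_yy(-2)=2.
Saddle points occur where the two diagonal entries have opposite signs: (1, -2), (4, -2). Count: 2.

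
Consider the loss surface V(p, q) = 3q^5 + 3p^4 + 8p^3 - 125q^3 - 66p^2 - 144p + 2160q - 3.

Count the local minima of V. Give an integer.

V separates as a function of p plus a function of q, so ∇V=0 decouples.
∂V/∂p = 12(p - 3)(p + 1)(p + 4) = 0 at p ∈ {-4, -1, 3}; ∂V/∂q = 15(q - 4)(q - 3)(q + 3)(q + 4) = 0 at q ∈ {-4, -3, 3, 4}.
The Hessian is diagonal: diag(V_pp, V_qq). Second derivatives: V_pp(-4)=252, V_pp(-1)=-144, V_pp(3)=336; V_qq(-4)=-840, V_qq(-3)=630, V_qq(3)=-630, V_qq(4)=840.
Local minima occur where both diagonal entries positive: (-4, -3), (-4, 4), (3, -3), (3, 4). Count: 4.

4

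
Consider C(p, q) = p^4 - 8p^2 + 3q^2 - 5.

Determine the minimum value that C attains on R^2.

-21

C(p,q) separates as A(p) + B(q) − 5, so its minimum is min A + min B − 5.
A'(p) = 4p(p - 2)(p + 2) vanishes at p ∈ {-2, 0, 2}; B'(q) = 6q vanishes at q ∈ {0}.
Local minima of A (where A''>0): A(-2)=-16, A(2)=-16. Local minima of B: B(0)=0.
So the global minimum of C is A(-2) + B(0) − 5 = -16 + 0 − 5 = -21, attained at (-2, 0).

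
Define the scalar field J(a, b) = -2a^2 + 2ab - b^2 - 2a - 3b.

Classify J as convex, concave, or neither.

J is quadratic, so its Hessian is the constant matrix H = [[-4, 2], [2, -2]].
det(H) = 4, tr(H) = -6.
det(H) > 0 and tr(H) < 0, so H is negative definite everywhere: concave.

concave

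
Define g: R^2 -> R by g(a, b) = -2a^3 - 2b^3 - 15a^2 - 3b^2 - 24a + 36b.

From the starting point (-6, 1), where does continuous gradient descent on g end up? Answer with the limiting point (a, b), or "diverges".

(-4, -3)

g is separable, so gradient descent decouples: a follows -∂g/∂a, b follows -∂g/∂b.
∂g/∂a = -6(a + 1)(a + 4); at a=-6 this is -60, so a increases.
∂g/∂b = -6(b - 2)(b + 3); at b=1 this is 24, so b decreases.
a converges to its nearest critical value -4 (a local min of the a-part); b converges to -3. The iterate converges to (-4, -3).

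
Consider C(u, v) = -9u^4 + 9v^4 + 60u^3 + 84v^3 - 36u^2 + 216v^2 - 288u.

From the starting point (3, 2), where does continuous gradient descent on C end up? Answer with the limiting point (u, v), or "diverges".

(2, 0)

C is separable, so gradient descent decouples: u follows -∂C/∂u, v follows -∂C/∂v.
∂C/∂u = -36(u - 4)(u - 2)(u + 1); at u=3 this is 144, so u decreases.
∂C/∂v = 36v(v + 3)(v + 4); at v=2 this is 2160, so v decreases.
u converges to its nearest critical value 2 (a local min of the u-part); v converges to 0. The iterate converges to (2, 0).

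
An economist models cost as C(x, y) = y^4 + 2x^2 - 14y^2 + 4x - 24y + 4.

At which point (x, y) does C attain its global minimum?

C(x,y) separates as P(x) + Q(y) + 4, so its minimum is min P + min Q + 4.
P'(x) = 4x + 4 vanishes at x ∈ {-1}; Q'(y) = 4(y - 3)(y + 1)(y + 2) vanishes at y ∈ {-2, -1, 3}.
Local minima of P (where P''>0): P(-1)=-2. Local minima of Q: Q(-2)=8, Q(3)=-117.
So the global minimum of C is P(-1) + Q(3) + 4 = -2 − 117 + 4 = -115, attained at (-1, 3).

(-1, 3)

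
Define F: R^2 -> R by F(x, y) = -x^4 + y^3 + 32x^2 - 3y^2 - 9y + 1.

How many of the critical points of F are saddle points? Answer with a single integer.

3

F separates as a function of x plus a function of y, so ∇F=0 decouples.
∂F/∂x = -4x(x - 4)(x + 4) = 0 at x ∈ {-4, 0, 4}; ∂F/∂y = 3(y - 3)(y + 1) = 0 at y ∈ {-1, 3}.
The Hessian is diagonal: diag(F_xx, F_yy). Second derivatives: F_xx(-4)=-128, F_xx(0)=64, F_xx(4)=-128; F_yy(-1)=-12, F_yy(3)=12.
Saddle points occur where the two diagonal entries have opposite signs: (-4, 3), (0, -1), (4, 3). Count: 3.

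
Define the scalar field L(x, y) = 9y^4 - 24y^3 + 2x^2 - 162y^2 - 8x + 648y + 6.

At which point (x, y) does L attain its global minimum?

L(x,y) separates as P(x) + Q(y) + 6, so its minimum is min P + min Q + 6.
P'(x) = 4x - 8 vanishes at x ∈ {2}; Q'(y) = 36(y - 3)(y - 2)(y + 3) vanishes at y ∈ {-3, 2, 3}.
Local minima of P (where P''>0): P(2)=-8. Local minima of Q: Q(-3)=-2025, Q(3)=567.
So the global minimum of L is P(2) + Q(-3) + 6 = -8 − 2025 + 6 = -2027, attained at (2, -3).

(2, -3)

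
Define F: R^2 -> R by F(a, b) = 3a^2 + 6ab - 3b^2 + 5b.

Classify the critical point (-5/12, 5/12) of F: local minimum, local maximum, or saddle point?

The Hessian of F is constant: H = [[6, 6], [6, -6]].
det(H) = 6·(-6) − 6² = -72.
Since det(H) < 0, H is indefinite and the critical point is a saddle point.

saddle point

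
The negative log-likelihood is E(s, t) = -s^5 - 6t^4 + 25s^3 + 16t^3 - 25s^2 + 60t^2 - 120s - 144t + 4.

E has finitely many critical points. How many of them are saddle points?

6

E separates as a function of s plus a function of t, so ∇E=0 decouples.
∂E/∂s = -5(s - 3)(s - 2)(s + 1)(s + 4) = 0 at s ∈ {-4, -1, 2, 3}; ∂E/∂t = -24(t - 3)(t - 1)(t + 2) = 0 at t ∈ {-2, 1, 3}.
The Hessian is diagonal: diag(E_ss, E_tt). Second derivatives: E_ss(-4)=630, E_ss(-1)=-180, E_ss(2)=90, E_ss(3)=-140; E_tt(-2)=-360, E_tt(1)=144, E_tt(3)=-240.
Saddle points occur where the two diagonal entries have opposite signs: (-4, -2), (-4, 3), (-1, 1), (2, -2), (2, 3), (3, 1). Count: 6.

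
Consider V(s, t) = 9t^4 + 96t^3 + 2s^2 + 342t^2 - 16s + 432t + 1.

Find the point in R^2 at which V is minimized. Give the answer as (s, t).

V(s,t) separates as P(s) + Q(t) + 1, so its minimum is min P + min Q + 1.
P'(s) = 4s - 16 vanishes at s ∈ {4}; Q'(t) = 36(t + 1)(t + 3)(t + 4) vanishes at t ∈ {-4, -3, -1}.
Local minima of P (where P''>0): P(4)=-32. Local minima of Q: Q(-4)=-96, Q(-1)=-177.
So the global minimum of V is P(4) + Q(-1) + 1 = -32 − 177 + 1 = -208, attained at (4, -1).

(4, -1)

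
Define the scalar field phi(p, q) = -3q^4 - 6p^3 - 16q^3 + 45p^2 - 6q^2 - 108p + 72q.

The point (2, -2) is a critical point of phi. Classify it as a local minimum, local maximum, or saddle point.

The mixed partial ∂²phi/∂p∂q is 0, so the Hessian at any point is diag(phi_pp, phi_qq) = diag(18(-2p + 5), -12(3q^2 + 8q + 1)).
At (2, -2): H = diag(18, 36).
Both eigenvalues are positive, so H is positive definite: a local minimum.

local minimum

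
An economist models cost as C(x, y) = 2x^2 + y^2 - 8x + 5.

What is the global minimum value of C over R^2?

C(x,y) separates as P(x) + Q(y) + 5, so its minimum is min P + min Q + 5.
P'(x) = 4x - 8 vanishes at x ∈ {2}; Q'(y) = 2y vanishes at y ∈ {0}.
Local minima of P (where P''>0): P(2)=-8. Local minima of Q: Q(0)=0.
So the global minimum of C is P(2) + Q(0) + 5 = -8 + 0 + 5 = -3, attained at (2, 0).

-3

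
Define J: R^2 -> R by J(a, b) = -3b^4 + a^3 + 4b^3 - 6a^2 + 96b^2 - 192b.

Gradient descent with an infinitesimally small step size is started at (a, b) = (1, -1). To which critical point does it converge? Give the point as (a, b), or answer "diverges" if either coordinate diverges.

(4, 1)

J is separable, so gradient descent decouples: a follows -∂J/∂a, b follows -∂J/∂b.
∂J/∂a = 3a(a - 4); at a=1 this is -9, so a increases.
∂J/∂b = -12(b - 4)(b - 1)(b + 4); at b=-1 this is -360, so b increases.
a converges to its nearest critical value 4 (a local min of the a-part); b converges to 1. The iterate converges to (4, 1).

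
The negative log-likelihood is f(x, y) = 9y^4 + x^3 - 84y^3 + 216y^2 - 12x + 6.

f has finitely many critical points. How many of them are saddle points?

f separates as a function of x plus a function of y, so ∇f=0 decouples.
∂f/∂x = 3(x - 2)(x + 2) = 0 at x ∈ {-2, 2}; ∂f/∂y = 36y(y - 4)(y - 3) = 0 at y ∈ {0, 3, 4}.
The Hessian is diagonal: diag(f_xx, f_yy). Second derivatives: f_xx(-2)=-12, f_xx(2)=12; f_yy(0)=432, f_yy(3)=-108, f_yy(4)=144.
Saddle points occur where the two diagonal entries have opposite signs: (-2, 0), (-2, 4), (2, 3). Count: 3.

3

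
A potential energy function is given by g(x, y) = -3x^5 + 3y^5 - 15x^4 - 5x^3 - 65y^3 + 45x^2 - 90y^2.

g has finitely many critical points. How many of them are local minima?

4

g separates as a function of x plus a function of y, so ∇g=0 decouples.
∂g/∂x = -15x(x - 1)(x + 2)(x + 3) = 0 at x ∈ {-3, -2, 0, 1}; ∂g/∂y = 15y(y - 4)(y + 1)(y + 3) = 0 at y ∈ {-3, -1, 0, 4}.
The Hessian is diagonal: diag(g_xx, g_yy). Second derivatives: g_xx(-3)=180, g_xx(-2)=-90, g_xx(0)=90, g_xx(1)=-180; g_yy(-3)=-630, g_yy(-1)=150, g_yy(0)=-180, g_yy(4)=2100.
Local minima occur where both diagonal entries positive: (-3, -1), (-3, 4), (0, -1), (0, 4). Count: 4.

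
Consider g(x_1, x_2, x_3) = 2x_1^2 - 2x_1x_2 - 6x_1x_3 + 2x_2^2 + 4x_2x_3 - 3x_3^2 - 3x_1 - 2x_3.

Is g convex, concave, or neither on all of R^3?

g is quadratic, so its Hessian is the constant matrix H = [[4, -2, -6], [-2, 4, 4], [-6, 4, -6]].
Leading principal minors: 4, 12, -184.
Neither pattern holds ⇒ H is indefinite ⇒ neither convex nor concave.

neither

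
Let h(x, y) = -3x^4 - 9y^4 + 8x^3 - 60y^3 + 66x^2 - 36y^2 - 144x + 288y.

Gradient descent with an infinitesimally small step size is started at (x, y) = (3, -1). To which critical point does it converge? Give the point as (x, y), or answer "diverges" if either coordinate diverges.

h is separable, so gradient descent decouples: x follows -∂h/∂x, y follows -∂h/∂y.
∂h/∂x = -12(x - 4)(x - 1)(x + 3); at x=3 this is 144, so x decreases.
∂h/∂y = -36(y - 1)(y + 2)(y + 4); at y=-1 this is 216, so y decreases.
x converges to its nearest critical value 1 (a local min of the x-part); y converges to -2. The iterate converges to (1, -2).

(1, -2)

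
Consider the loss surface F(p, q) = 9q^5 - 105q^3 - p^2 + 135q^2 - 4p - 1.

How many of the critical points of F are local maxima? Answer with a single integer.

2

F separates as a function of p plus a function of q, so ∇F=0 decouples.
∂F/∂p = -2(p + 2) = 0 at p ∈ {-2}; ∂F/∂q = 45q(q - 2)(q - 1)(q + 3) = 0 at q ∈ {-3, 0, 1, 2}.
The Hessian is diagonal: diag(F_pp, F_qq). Second derivatives: F_pp(-2)=-2; F_qq(-3)=-2700, F_qq(0)=270, F_qq(1)=-180, F_qq(2)=450.
Local maxima occur where both diagonal entries negative: (-2, -3), (-2, 1). Count: 2.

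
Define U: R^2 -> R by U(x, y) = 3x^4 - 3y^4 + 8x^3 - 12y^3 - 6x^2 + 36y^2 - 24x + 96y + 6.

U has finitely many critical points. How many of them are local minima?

2

U separates as a function of x plus a function of y, so ∇U=0 decouples.
∂U/∂x = 12(x - 1)(x + 1)(x + 2) = 0 at x ∈ {-2, -1, 1}; ∂U/∂y = -12(y - 2)(y + 1)(y + 4) = 0 at y ∈ {-4, -1, 2}.
The Hessian is diagonal: diag(U_xx, U_yy). Second derivatives: U_xx(-2)=36, U_xx(-1)=-24, U_xx(1)=72; U_yy(-4)=-216, U_yy(-1)=108, U_yy(2)=-216.
Local minima occur where both diagonal entries positive: (-2, -1), (1, -1). Count: 2.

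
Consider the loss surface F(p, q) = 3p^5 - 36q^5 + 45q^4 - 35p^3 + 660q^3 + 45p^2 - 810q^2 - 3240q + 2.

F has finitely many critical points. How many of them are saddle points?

F separates as a function of p plus a function of q, so ∇F=0 decouples.
∂F/∂p = 15p(p - 2)(p - 1)(p + 3) = 0 at p ∈ {-3, 0, 1, 2}; ∂F/∂q = -180(q - 3)(q - 2)(q + 1)(q + 3) = 0 at q ∈ {-3, -1, 2, 3}.
The Hessian is diagonal: diag(F_pp, F_qq). Second derivatives: F_pp(-3)=-900, F_pp(0)=90, F_pp(1)=-60, F_pp(2)=150; F_qq(-3)=10800, F_qq(-1)=-4320, F_qq(2)=2700, F_qq(3)=-4320.
Saddle points occur where the two diagonal entries have opposite signs: (-3, -3), (-3, 2), (0, -1), (0, 3), (1, -3), (1, 2), (2, -1), (2, 3). Count: 8.

8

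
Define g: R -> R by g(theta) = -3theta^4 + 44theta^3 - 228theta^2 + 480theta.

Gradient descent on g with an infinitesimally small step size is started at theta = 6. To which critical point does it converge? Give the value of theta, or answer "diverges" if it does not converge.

g'(theta) = -12(theta - 5)(theta - 4)(theta - 2), so g'(6) = -96.
Gradient descent moves in the -g' direction, i.e. theta is increasing.
There is no critical point above theta=6, and g' keeps the same sign, so the iterate runs off to +∞.

diverges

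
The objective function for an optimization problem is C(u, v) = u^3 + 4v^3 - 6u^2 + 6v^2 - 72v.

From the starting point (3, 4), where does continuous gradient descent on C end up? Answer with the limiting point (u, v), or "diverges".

C is separable, so gradient descent decouples: u follows -∂C/∂u, v follows -∂C/∂v.
∂C/∂u = 3u(u - 4); at u=3 this is -9, so u increases.
∂C/∂v = 12(v - 2)(v + 3); at v=4 this is 168, so v decreases.
u converges to its nearest critical value 4 (a local min of the u-part); v converges to 2. The iterate converges to (4, 2).

(4, 2)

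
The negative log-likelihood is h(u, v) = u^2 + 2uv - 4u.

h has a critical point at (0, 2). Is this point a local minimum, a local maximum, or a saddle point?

saddle point

The Hessian of h is constant: H = [[2, 2], [2, 0]].
det(H) = 2·0 − 2² = -4.
Since det(H) < 0, H is indefinite and the critical point is a saddle point.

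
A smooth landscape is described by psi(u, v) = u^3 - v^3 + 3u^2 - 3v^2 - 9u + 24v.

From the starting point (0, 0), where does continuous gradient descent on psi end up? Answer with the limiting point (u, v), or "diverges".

(1, -4)

psi is separable, so gradient descent decouples: u follows -∂psi/∂u, v follows -∂psi/∂v.
∂psi/∂u = 3(u - 1)(u + 3); at u=0 this is -9, so u increases.
∂psi/∂v = -3(v - 2)(v + 4); at v=0 this is 24, so v decreases.
u converges to its nearest critical value 1 (a local min of the u-part); v converges to -4. The iterate converges to (1, -4).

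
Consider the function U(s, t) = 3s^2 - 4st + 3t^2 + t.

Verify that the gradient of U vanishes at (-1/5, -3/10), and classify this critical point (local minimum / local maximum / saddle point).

∇U = (6s - 4t, -4s + 6t + 1); substituting (-1/5, -3/10) gives ∇U = (0, 0), so (-1/5, -3/10) is indeed a critical point.
The Hessian of U is constant: H = [[6, -4], [-4, 6]].
det(H) = 6·6 − (-4)² = 20.
det(H) > 0 and tr(H) = 12 > 0, so H is positive definite and the point is a local minimum.

local minimum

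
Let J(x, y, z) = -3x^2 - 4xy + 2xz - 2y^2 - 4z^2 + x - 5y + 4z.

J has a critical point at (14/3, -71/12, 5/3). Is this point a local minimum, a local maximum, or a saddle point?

local maximum

The Hessian is constant: H = [[-6, -4, 2], [-4, -4, 0], [2, 0, -8]].
Leading principal minors: Δ₁ = -6, Δ₂ = 8, Δ₃ = -48.
The minors alternate sign starting negative (−, +, −), so H is negative definite: a local maximum.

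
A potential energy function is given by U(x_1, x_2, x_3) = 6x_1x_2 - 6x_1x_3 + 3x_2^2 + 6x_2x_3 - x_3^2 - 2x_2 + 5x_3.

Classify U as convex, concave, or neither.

neither

U is quadratic, so its Hessian is the constant matrix H = [[0, 6, -6], [6, 6, 6], [-6, 6, -2]].
Leading principal minors: 0, -36, -576.
Neither pattern holds ⇒ H is indefinite ⇒ neither convex nor concave.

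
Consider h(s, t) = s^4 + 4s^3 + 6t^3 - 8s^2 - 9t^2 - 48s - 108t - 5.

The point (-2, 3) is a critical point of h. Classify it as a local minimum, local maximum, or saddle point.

saddle point

The mixed partial ∂²h/∂s∂t is 0, so the Hessian at any point is diag(h_ss, h_tt) = diag(4(3s^2 + 6s - 4), 18(2t - 1)).
At (-2, 3): H = diag(-16, 90).
The eigenvalues have opposite signs, so H is indefinite: a saddle point.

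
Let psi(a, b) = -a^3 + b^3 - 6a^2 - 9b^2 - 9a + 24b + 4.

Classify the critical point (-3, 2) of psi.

saddle point

The mixed partial ∂²psi/∂a∂b is 0, so the Hessian at any point is diag(psi_aa, psi_bb) = diag(-6(a + 2), 6(b - 3)).
At (-3, 2): H = diag(6, -6).
The eigenvalues have opposite signs, so H is indefinite: a saddle point.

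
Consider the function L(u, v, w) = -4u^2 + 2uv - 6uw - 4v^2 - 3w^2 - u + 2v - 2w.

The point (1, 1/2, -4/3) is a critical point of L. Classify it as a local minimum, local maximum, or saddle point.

The Hessian is constant: H = [[-8, 2, -6], [2, -8, 0], [-6, 0, -6]].
Leading principal minors: Δ₁ = -8, Δ₂ = 60, Δ₃ = -72.
The minors alternate sign starting negative (−, +, −), so H is negative definite: a local maximum.

local maximum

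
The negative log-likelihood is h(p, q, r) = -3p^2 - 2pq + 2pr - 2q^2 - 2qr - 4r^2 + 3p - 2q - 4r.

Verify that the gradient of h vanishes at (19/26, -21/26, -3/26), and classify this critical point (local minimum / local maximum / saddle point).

local maximum

∇h = (-6p - 2q + 2r + 3, -2p - 4q - 2r - 2, 2p - 2q - 8r - 4); substituting (19/26, -21/26, -3/26) gives ∇h = (0, 0, 0), so (19/26, -21/26, -3/26) is indeed a critical point.
The Hessian is constant: H = [[-6, -2, 2], [-2, -4, -2], [2, -2, -8]].
Leading principal minors: Δ₁ = -6, Δ₂ = 20, Δ₃ = -104.
The minors alternate sign starting negative (−, +, −), so H is negative definite: a local maximum.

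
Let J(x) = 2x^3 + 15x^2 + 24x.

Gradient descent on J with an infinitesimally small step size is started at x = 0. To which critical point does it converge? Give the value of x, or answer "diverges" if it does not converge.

J'(x) = 6(x + 1)(x + 4), so J'(0) = 24.
Gradient descent moves in the -J' direction, i.e. x is decreasing.
The nearest critical point in that direction is x = -1, where J'' = 18 > 0 (a local minimum). The iterate converges there.

-1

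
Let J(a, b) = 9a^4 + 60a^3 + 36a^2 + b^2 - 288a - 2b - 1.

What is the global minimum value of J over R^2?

J(a,b) separates as P(a) + Q(b) − 1, so its minimum is min P + min Q − 1.
P'(a) = 36(a - 1)(a + 2)(a + 4) vanishes at a ∈ {-4, -2, 1}; Q'(b) = 2b - 2 vanishes at b ∈ {1}.
Local minima of P (where P''>0): P(-4)=192, P(1)=-183. Local minima of Q: Q(1)=-1.
So the global minimum of J is P(1) + Q(1) − 1 = -183 − 1 − 1 = -185, attained at (1, 1).

-185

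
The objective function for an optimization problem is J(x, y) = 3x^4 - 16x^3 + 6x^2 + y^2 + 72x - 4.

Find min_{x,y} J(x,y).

-51

J(x,y) separates as P(x) + Q(y) − 4, so its minimum is min P + min Q − 4.
P'(x) = 12(x - 3)(x - 2)(x + 1) vanishes at x ∈ {-1, 2, 3}; Q'(y) = 2y vanishes at y ∈ {0}.
Local minima of P (where P''>0): P(-1)=-47, P(3)=81. Local minima of Q: Q(0)=0.
So the global minimum of J is P(-1) + Q(0) − 4 = -47 + 0 − 4 = -51, attained at (-1, 0).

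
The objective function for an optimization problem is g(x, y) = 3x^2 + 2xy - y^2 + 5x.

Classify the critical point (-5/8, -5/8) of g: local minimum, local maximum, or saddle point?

saddle point

The Hessian of g is constant: H = [[6, 2], [2, -2]].
det(H) = 6·(-2) − 2² = -16.
Since det(H) < 0, H is indefinite and the critical point is a saddle point.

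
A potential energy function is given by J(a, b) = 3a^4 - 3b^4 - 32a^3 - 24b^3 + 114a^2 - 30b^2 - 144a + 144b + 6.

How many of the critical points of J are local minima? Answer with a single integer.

J separates as a function of a plus a function of b, so ∇J=0 decouples.
∂J/∂a = 12(a - 4)(a - 3)(a - 1) = 0 at a ∈ {1, 3, 4}; ∂J/∂b = -12(b - 1)(b + 3)(b + 4) = 0 at b ∈ {-4, -3, 1}.
The Hessian is diagonal: diag(J_aa, J_bb). Second derivatives: J_aa(1)=72, J_aa(3)=-24, J_aa(4)=36; J_bb(-4)=-60, J_bb(-3)=48, J_bb(1)=-240.
Local minima occur where both diagonal entries positive: (1, -3), (4, -3). Count: 2.

2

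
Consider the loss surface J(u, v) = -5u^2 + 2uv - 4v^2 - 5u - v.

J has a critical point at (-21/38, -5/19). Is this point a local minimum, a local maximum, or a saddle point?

local maximum

The Hessian of J is constant: H = [[-10, 2], [2, -8]].
det(H) = (-10)·(-8) − 2² = 76.
det(H) > 0 and tr(H) = -18 < 0, so H is negative definite and the point is a local maximum.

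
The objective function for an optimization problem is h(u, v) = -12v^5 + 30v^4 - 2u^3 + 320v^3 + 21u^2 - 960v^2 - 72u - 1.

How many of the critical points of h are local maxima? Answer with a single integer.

2

h separates as a function of u plus a function of v, so ∇h=0 decouples.
∂h/∂u = -6(u - 4)(u - 3) = 0 at u ∈ {3, 4}; ∂h/∂v = -60v(v - 4)(v - 2)(v + 4) = 0 at v ∈ {-4, 0, 2, 4}.
The Hessian is diagonal: diag(h_uu, h_vv). Second derivatives: h_uu(3)=6, h_uu(4)=-6; h_vv(-4)=11520, h_vv(0)=-1920, h_vv(2)=1440, h_vv(4)=-3840.
Local maxima occur where both diagonal entries negative: (4, 0), (4, 4). Count: 2.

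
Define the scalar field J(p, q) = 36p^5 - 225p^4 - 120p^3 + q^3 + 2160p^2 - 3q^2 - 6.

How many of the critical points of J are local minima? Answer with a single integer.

2

J separates as a function of p plus a function of q, so ∇J=0 decouples.
∂J/∂p = 180p(p - 4)(p - 3)(p + 2) = 0 at p ∈ {-2, 0, 3, 4}; ∂J/∂q = 3q(q - 2) = 0 at q ∈ {0, 2}.
The Hessian is diagonal: diag(J_pp, J_qq). Second derivatives: J_pp(-2)=-10800, J_pp(0)=4320, J_pp(3)=-2700, J_pp(4)=4320; J_qq(0)=-6, J_qq(2)=6.
Local minima occur where both diagonal entries positive: (0, 2), (4, 2). Count: 2.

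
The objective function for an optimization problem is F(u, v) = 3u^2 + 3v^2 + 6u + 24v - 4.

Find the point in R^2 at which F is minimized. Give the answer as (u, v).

F(u,v) separates as P(u) + Q(v) − 4, so its minimum is min P + min Q − 4.
P'(u) = 6u + 6 vanishes at u ∈ {-1}; Q'(v) = 6v + 24 vanishes at v ∈ {-4}.
Local minima of P (where P''>0): P(-1)=-3. Local minima of Q: Q(-4)=-48.
So the global minimum of F is P(-1) + Q(-4) − 4 = -3 − 48 − 4 = -55, attained at (-1, -4).

(-1, -4)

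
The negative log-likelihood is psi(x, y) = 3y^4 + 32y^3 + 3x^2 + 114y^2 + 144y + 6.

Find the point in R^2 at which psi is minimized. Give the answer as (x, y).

(0, -1)

psi(x,y) separates as P(x) + Q(y) + 6, so its minimum is min P + min Q + 6.
P'(x) = 6x vanishes at x ∈ {0}; Q'(y) = 12(y + 1)(y + 3)(y + 4) vanishes at y ∈ {-4, -3, -1}.
Local minima of P (where P''>0): P(0)=0. Local minima of Q: Q(-4)=-32, Q(-1)=-59.
So the global minimum of psi is P(0) + Q(-1) + 6 = 0 − 59 + 6 = -53, attained at (0, -1).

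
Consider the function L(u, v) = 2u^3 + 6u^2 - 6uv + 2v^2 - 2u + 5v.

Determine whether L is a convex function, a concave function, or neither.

neither

The term 2u^3 is cubic, so the Hessian is not constant.
∂²L/∂u² = 12u + 12, which takes both signs as u varies (negative for sufficiently negative u). A diagonal entry of the Hessian changing sign means the Hessian is neither positive- nor negative-semidefinite on all of R^2.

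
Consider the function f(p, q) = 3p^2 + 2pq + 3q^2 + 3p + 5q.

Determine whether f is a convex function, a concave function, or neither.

f is quadratic, so its Hessian is the constant matrix H = [[6, 2], [2, 6]].
det(H) = 32, tr(H) = 12.
det(H) > 0 and tr(H) > 0, so H is positive definite everywhere: convex.

convex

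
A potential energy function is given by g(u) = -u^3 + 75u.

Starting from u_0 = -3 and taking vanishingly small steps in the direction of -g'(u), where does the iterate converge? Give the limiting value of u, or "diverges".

g'(u) = -3(u - 5)(u + 5), so g'(-3) = 48.
Gradient descent moves in the -g' direction, i.e. u is decreasing.
The nearest critical point in that direction is u = -5, where g'' = 30 > 0 (a local minimum). The iterate converges there.

-5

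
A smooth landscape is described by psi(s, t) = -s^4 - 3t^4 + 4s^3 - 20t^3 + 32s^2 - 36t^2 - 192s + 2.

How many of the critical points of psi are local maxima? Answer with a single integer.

4

psi separates as a function of s plus a function of t, so ∇psi=0 decouples.
∂psi/∂s = -4(s - 4)(s - 3)(s + 4) = 0 at s ∈ {-4, 3, 4}; ∂psi/∂t = -12t(t + 2)(t + 3) = 0 at t ∈ {-3, -2, 0}.
The Hessian is diagonal: diag(psi_ss, psi_tt). Second derivatives: psi_ss(-4)=-224, psi_ss(3)=28, psi_ss(4)=-32; psi_tt(-3)=-36, psi_tt(-2)=24, psi_tt(0)=-72.
Local maxima occur where both diagonal entries negative: (-4, -3), (-4, 0), (4, -3), (4, 0). Count: 4.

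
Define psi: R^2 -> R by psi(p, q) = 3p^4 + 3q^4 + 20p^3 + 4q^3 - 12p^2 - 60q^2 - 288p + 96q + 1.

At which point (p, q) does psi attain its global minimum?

psi(p,q) separates as A(p) + B(q) + 1, so its minimum is min A + min B + 1.
A'(p) = 12(p - 2)(p + 3)(p + 4) vanishes at p ∈ {-4, -3, 2}; B'(q) = 12(q - 2)(q - 1)(q + 4) vanishes at q ∈ {-4, 1, 2}.
Local minima of A (where A''>0): A(-4)=448, A(2)=-416. Local minima of B: B(-4)=-832, B(2)=32.
So the global minimum of psi is A(2) + B(-4) + 1 = -416 − 832 + 1 = -1247, attained at (2, -4).

(2, -4)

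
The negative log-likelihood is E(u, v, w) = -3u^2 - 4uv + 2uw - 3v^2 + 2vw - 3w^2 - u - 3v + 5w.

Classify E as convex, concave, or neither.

E is quadratic, so its Hessian is the constant matrix H = [[-6, -4, 2], [-4, -6, 2], [2, 2, -6]].
Leading principal minors: -6, 20, -104.
Signs alternate −, +, − ⇒ H ≺ 0 ⇒ concave.

concave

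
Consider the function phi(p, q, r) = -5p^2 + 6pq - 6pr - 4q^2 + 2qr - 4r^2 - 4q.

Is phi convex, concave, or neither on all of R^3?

phi is quadratic, so its Hessian is the constant matrix H = [[-10, 6, -6], [6, -8, 2], [-6, 2, -8]].
Leading principal minors: -10, 44, -168.
Signs alternate −, +, − ⇒ H ≺ 0 ⇒ concave.

concave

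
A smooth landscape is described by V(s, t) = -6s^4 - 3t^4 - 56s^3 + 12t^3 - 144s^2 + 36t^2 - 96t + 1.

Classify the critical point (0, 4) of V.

The mixed partial ∂²V/∂s∂t is 0, so the Hessian at any point is diag(V_ss, V_tt) = diag(-24(3s^2 + 14s + 12), 36(-t^2 + 2t + 2)).
At (0, 4): H = diag(-288, -216).
Both eigenvalues are negative, so H is negative definite: a local maximum.

local maximum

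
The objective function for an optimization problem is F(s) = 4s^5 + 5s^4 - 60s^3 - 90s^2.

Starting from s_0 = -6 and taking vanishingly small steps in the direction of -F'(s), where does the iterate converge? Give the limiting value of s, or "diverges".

F'(s) = 20s(s - 3)(s + 1)(s + 3), so F'(-6) = 16200.
Gradient descent moves in the -F' direction, i.e. s is decreasing.
There is no critical point below s=-6, and F' keeps the same sign, so the iterate runs off to −∞.

diverges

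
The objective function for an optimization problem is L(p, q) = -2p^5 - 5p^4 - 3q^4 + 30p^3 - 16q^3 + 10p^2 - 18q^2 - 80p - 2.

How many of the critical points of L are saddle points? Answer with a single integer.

6

L separates as a function of p plus a function of q, so ∇L=0 decouples.
∂L/∂p = -10(p - 2)(p - 1)(p + 1)(p + 4) = 0 at p ∈ {-4, -1, 1, 2}; ∂L/∂q = -12q(q + 1)(q + 3) = 0 at q ∈ {-3, -1, 0}.
The Hessian is diagonal: diag(L_pp, L_qq). Second derivatives: L_pp(-4)=900, L_pp(-1)=-180, L_pp(1)=100, L_pp(2)=-180; L_qq(-3)=-72, L_qq(-1)=24, L_qq(0)=-36.
Saddle points occur where the two diagonal entries have opposite signs: (-4, -3), (-4, 0), (-1, -1), (1, -3), (1, 0), (2, -1). Count: 6.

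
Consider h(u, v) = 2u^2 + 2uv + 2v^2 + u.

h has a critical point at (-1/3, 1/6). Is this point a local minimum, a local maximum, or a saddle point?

The Hessian of h is constant: H = [[4, 2], [2, 4]].
det(H) = 4·4 − 2² = 12.
det(H) > 0 and tr(H) = 8 > 0, so H is positive definite and the point is a local minimum.

local minimum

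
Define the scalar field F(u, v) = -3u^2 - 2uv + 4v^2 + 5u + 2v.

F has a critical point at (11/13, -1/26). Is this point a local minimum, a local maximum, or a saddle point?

The Hessian of F is constant: H = [[-6, -2], [-2, 8]].
det(H) = (-6)·8 − (-2)² = -52.
Since det(H) < 0, H is indefinite and the critical point is a saddle point.

saddle point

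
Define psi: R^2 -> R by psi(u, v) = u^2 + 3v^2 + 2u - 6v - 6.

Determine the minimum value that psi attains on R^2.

-10

psi(u,v) separates as P(u) + Q(v) − 6, so its minimum is min P + min Q − 6.
P'(u) = 2u + 2 vanishes at u ∈ {-1}; Q'(v) = 6v - 6 vanishes at v ∈ {1}.
Local minima of P (where P''>0): P(-1)=-1. Local minima of Q: Q(1)=-3.
So the global minimum of psi is P(-1) + Q(1) − 6 = -1 − 3 − 6 = -10, attained at (-1, 1).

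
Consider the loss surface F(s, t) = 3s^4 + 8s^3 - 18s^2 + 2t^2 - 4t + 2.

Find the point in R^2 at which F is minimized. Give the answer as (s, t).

(-3, 1)

F(s,t) separates as P(s) + Q(t) + 2, so its minimum is min P + min Q + 2.
P'(s) = 12s(s - 1)(s + 3) vanishes at s ∈ {-3, 0, 1}; Q'(t) = 4(t - 1) vanishes at t ∈ {1}.
Local minima of P (where P''>0): P(-3)=-135, P(1)=-7. Local minima of Q: Q(1)=-2.
So the global minimum of F is P(-3) + Q(1) + 2 = -135 − 2 + 2 = -135, attained at (-3, 1).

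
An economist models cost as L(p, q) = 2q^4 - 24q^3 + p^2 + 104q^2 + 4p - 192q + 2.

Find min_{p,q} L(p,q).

-130

L(p,q) separates as A(p) + B(q) + 2, so its minimum is min A + min B + 2.
A'(p) = 2p + 4 vanishes at p ∈ {-2}; B'(q) = 8(q - 4)(q - 3)(q - 2) vanishes at q ∈ {2, 3, 4}.
Local minima of A (where A''>0): A(-2)=-4. Local minima of B: B(2)=-128, B(4)=-128.
So the global minimum of L is A(-2) + B(2) + 2 = -4 − 128 + 2 = -130, attained at (-2, 2).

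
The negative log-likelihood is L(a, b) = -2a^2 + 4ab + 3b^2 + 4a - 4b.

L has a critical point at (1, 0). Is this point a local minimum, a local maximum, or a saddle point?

saddle point

The Hessian of L is constant: H = [[-4, 4], [4, 6]].
det(H) = (-4)·6 − 4² = -40.
Since det(H) < 0, H is indefinite and the critical point is a saddle point.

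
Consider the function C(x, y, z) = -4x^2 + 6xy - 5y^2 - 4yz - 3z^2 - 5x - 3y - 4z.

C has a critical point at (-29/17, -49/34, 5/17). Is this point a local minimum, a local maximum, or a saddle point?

local maximum

The Hessian is constant: H = [[-8, 6, 0], [6, -10, -4], [0, -4, -6]].
Leading principal minors: Δ₁ = -8, Δ₂ = 44, Δ₃ = -136.
The minors alternate sign starting negative (−, +, −), so H is negative definite: a local maximum.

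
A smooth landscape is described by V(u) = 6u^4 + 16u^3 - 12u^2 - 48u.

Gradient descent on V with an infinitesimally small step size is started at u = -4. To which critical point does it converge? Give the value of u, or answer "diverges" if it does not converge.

-2

V'(u) = 24(u - 1)(u + 1)(u + 2), so V'(-4) = -720.
Gradient descent moves in the -V' direction, i.e. u is increasing.
The nearest critical point in that direction is u = -2, where V'' = 72 > 0 (a local minimum). The iterate converges there.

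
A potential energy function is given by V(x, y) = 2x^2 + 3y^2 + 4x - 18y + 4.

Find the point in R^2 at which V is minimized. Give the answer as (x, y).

(-1, 3)

V(x,y) separates as P(x) + Q(y) + 4, so its minimum is min P + min Q + 4.
P'(x) = 4x + 4 vanishes at x ∈ {-1}; Q'(y) = 6y - 18 vanishes at y ∈ {3}.
Local minima of P (where P''>0): P(-1)=-2. Local minima of Q: Q(3)=-27.
So the global minimum of V is P(-1) + Q(3) + 4 = -2 − 27 + 4 = -25, attained at (-1, 3).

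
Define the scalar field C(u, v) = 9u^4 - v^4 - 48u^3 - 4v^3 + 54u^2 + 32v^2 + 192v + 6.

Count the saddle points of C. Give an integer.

5

C separates as a function of u plus a function of v, so ∇C=0 decouples.
∂C/∂u = 36u(u - 3)(u - 1) = 0 at u ∈ {0, 1, 3}; ∂C/∂v = -4(v - 4)(v + 3)(v + 4) = 0 at v ∈ {-4, -3, 4}.
The Hessian is diagonal: diag(C_uu, C_vv). Second derivatives: C_uu(0)=108, C_uu(1)=-72, C_uu(3)=216; C_vv(-4)=-32, C_vv(-3)=28, C_vv(4)=-224.
Saddle points occur where the two diagonal entries have opposite signs: (0, -4), (0, 4), (1, -3), (3, -4), (3, 4). Count: 5.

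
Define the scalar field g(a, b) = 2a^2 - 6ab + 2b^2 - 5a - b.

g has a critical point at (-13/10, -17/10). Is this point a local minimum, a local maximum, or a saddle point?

saddle point

The Hessian of g is constant: H = [[4, -6], [-6, 4]].
det(H) = 4·4 − (-6)² = -20.
Since det(H) < 0, H is indefinite and the critical point is a saddle point.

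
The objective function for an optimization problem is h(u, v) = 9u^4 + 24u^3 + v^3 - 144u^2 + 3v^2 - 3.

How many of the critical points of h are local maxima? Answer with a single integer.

1

h separates as a function of u plus a function of v, so ∇h=0 decouples.
∂h/∂u = 36u(u - 2)(u + 4) = 0 at u ∈ {-4, 0, 2}; ∂h/∂v = 3v(v + 2) = 0 at v ∈ {-2, 0}.
The Hessian is diagonal: diag(h_uu, h_vv). Second derivatives: h_uu(-4)=864, h_uu(0)=-288, h_uu(2)=432; h_vv(-2)=-6, h_vv(0)=6.
Local maxima occur where both diagonal entries negative: (0, -2). Count: 1.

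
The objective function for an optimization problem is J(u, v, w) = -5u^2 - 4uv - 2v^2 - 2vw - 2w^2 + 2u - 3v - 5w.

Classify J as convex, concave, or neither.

J is quadratic, so its Hessian is the constant matrix H = [[-10, -4, 0], [-4, -4, -2], [0, -2, -4]].
Leading principal minors: -10, 24, -56.
Signs alternate −, +, − ⇒ H ≺ 0 ⇒ concave.

concave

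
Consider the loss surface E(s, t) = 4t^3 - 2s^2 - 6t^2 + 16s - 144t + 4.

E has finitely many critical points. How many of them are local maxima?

E separates as a function of s plus a function of t, so ∇E=0 decouples.
∂E/∂s = -4(s - 4) = 0 at s ∈ {4}; ∂E/∂t = 12(t - 4)(t + 3) = 0 at t ∈ {-3, 4}.
The Hessian is diagonal: diag(E_ss, E_tt). Second derivatives: E_ss(4)=-4; E_tt(-3)=-84, E_tt(4)=84.
Local maxima occur where both diagonal entries negative: (4, -3). Count: 1.

1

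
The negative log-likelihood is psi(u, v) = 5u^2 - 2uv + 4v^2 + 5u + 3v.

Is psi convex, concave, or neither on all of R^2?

psi is quadratic, so its Hessian is the constant matrix H = [[10, -2], [-2, 8]].
det(H) = 76, tr(H) = 18.
det(H) > 0 and tr(H) > 0, so H is positive definite everywhere: convex.

convex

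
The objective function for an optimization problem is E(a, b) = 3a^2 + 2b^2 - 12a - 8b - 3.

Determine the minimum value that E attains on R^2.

-23

E(a,b) separates as P(a) + Q(b) − 3, so its minimum is min P + min Q − 3.
P'(a) = 6a - 12 vanishes at a ∈ {2}; Q'(b) = 4b - 8 vanishes at b ∈ {2}.
Local minima of P (where P''>0): P(2)=-12. Local minima of Q: Q(2)=-8.
So the global minimum of E is P(2) + Q(2) − 3 = -12 − 8 − 3 = -23, attained at (2, 2).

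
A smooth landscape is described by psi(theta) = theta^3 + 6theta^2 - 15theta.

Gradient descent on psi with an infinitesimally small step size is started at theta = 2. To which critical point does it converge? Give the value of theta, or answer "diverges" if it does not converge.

psi'(theta) = 3(theta - 1)(theta + 5), so psi'(2) = 21.
Gradient descent moves in the -psi' direction, i.e. theta is decreasing.
The nearest critical point in that direction is theta = 1, where psi'' = 18 > 0 (a local minimum). The iterate converges there.

1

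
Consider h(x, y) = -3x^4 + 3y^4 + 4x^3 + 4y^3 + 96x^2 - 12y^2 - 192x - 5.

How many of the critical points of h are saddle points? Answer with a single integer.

h separates as a function of x plus a function of y, so ∇h=0 decouples.
∂h/∂x = -12(x - 4)(x - 1)(x + 4) = 0 at x ∈ {-4, 1, 4}; ∂h/∂y = 12y(y - 1)(y + 2) = 0 at y ∈ {-2, 0, 1}.
The Hessian is diagonal: diag(h_xx, h_yy). Second derivatives: h_xx(-4)=-480, h_xx(1)=180, h_xx(4)=-288; h_yy(-2)=72, h_yy(0)=-24, h_yy(1)=36.
Saddle points occur where the two diagonal entries have opposite signs: (-4, -2), (-4, 1), (1, 0), (4, -2), (4, 1). Count: 5.

5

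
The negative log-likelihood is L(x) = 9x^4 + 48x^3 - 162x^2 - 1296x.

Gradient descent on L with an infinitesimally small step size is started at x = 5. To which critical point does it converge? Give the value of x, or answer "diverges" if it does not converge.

3

L'(x) = 36(x - 3)(x + 3)(x + 4), so L'(5) = 5184.
Gradient descent moves in the -L' direction, i.e. x is decreasing.
The nearest critical point in that direction is x = 3, where L'' = 1512 > 0 (a local minimum). The iterate converges there.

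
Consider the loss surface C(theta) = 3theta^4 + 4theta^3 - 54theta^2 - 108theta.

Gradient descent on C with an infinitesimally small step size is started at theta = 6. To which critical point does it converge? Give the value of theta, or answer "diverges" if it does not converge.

C'(theta) = 12(theta - 3)(theta + 1)(theta + 3), so C'(6) = 2268.
Gradient descent moves in the -C' direction, i.e. theta is decreasing.
The nearest critical point in that direction is theta = 3, where C'' = 288 > 0 (a local minimum). The iterate converges there.

3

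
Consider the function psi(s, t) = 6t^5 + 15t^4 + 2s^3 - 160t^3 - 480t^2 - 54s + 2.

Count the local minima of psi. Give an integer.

psi separates as a function of s plus a function of t, so ∇psi=0 decouples.
∂psi/∂s = 6(s - 3)(s + 3) = 0 at s ∈ {-3, 3}; ∂psi/∂t = 30t(t - 4)(t + 2)(t + 4) = 0 at t ∈ {-4, -2, 0, 4}.
The Hessian is diagonal: diag(psi_ss, psi_tt). Second derivatives: psi_ss(-3)=-36, psi_ss(3)=36; psi_tt(-4)=-1920, psi_tt(-2)=720, psi_tt(0)=-960, psi_tt(4)=5760.
Local minima occur where both diagonal entries positive: (3, -2), (3, 4). Count: 2.

2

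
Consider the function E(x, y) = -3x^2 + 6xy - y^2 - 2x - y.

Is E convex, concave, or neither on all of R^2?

E is quadratic, so its Hessian is the constant matrix H = [[-6, 6], [6, -2]].
det(H) = -24, tr(H) = -8.
det(H) < 0, so H is indefinite: neither convex nor concave.

neither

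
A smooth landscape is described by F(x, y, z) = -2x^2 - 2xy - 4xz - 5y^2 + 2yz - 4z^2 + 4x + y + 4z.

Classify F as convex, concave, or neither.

concave

F is quadratic, so its Hessian is the constant matrix H = [[-4, -2, -4], [-2, -10, 2], [-4, 2, -8]].
Leading principal minors: -4, 36, -80.
Signs alternate −, +, − ⇒ H ≺ 0 ⇒ concave.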